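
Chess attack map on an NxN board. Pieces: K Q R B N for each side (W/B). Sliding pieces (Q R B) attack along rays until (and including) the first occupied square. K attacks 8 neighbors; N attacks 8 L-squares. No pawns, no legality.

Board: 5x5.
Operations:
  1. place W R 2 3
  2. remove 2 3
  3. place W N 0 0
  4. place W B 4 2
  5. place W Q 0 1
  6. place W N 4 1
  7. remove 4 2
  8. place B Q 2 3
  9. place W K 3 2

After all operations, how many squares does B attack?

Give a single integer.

Answer: 13

Derivation:
Op 1: place WR@(2,3)
Op 2: remove (2,3)
Op 3: place WN@(0,0)
Op 4: place WB@(4,2)
Op 5: place WQ@(0,1)
Op 6: place WN@(4,1)
Op 7: remove (4,2)
Op 8: place BQ@(2,3)
Op 9: place WK@(3,2)
Per-piece attacks for B:
  BQ@(2,3): attacks (2,4) (2,2) (2,1) (2,0) (3,3) (4,3) (1,3) (0,3) (3,4) (3,2) (1,4) (1,2) (0,1) [ray(1,-1) blocked at (3,2); ray(-1,-1) blocked at (0,1)]
Union (13 distinct): (0,1) (0,3) (1,2) (1,3) (1,4) (2,0) (2,1) (2,2) (2,4) (3,2) (3,3) (3,4) (4,3)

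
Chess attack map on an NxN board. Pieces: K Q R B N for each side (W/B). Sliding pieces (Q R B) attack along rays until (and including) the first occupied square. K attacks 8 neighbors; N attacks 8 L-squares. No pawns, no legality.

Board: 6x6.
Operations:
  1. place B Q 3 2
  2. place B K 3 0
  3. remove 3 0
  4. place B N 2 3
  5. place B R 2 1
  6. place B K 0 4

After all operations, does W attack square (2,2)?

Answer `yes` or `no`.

Answer: no

Derivation:
Op 1: place BQ@(3,2)
Op 2: place BK@(3,0)
Op 3: remove (3,0)
Op 4: place BN@(2,3)
Op 5: place BR@(2,1)
Op 6: place BK@(0,4)
Per-piece attacks for W:
W attacks (2,2): no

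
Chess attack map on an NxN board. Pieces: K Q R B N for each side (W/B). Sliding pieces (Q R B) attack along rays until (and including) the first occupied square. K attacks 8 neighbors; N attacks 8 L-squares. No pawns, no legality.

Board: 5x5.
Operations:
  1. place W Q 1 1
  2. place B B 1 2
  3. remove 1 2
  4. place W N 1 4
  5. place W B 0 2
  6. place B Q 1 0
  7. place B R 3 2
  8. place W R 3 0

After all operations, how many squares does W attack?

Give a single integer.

Op 1: place WQ@(1,1)
Op 2: place BB@(1,2)
Op 3: remove (1,2)
Op 4: place WN@(1,4)
Op 5: place WB@(0,2)
Op 6: place BQ@(1,0)
Op 7: place BR@(3,2)
Op 8: place WR@(3,0)
Per-piece attacks for W:
  WB@(0,2): attacks (1,3) (2,4) (1,1) [ray(1,-1) blocked at (1,1)]
  WQ@(1,1): attacks (1,2) (1,3) (1,4) (1,0) (2,1) (3,1) (4,1) (0,1) (2,2) (3,3) (4,4) (2,0) (0,2) (0,0) [ray(0,1) blocked at (1,4); ray(0,-1) blocked at (1,0); ray(-1,1) blocked at (0,2)]
  WN@(1,4): attacks (2,2) (3,3) (0,2)
  WR@(3,0): attacks (3,1) (3,2) (4,0) (2,0) (1,0) [ray(0,1) blocked at (3,2); ray(-1,0) blocked at (1,0)]
Union (18 distinct): (0,0) (0,1) (0,2) (1,0) (1,1) (1,2) (1,3) (1,4) (2,0) (2,1) (2,2) (2,4) (3,1) (3,2) (3,3) (4,0) (4,1) (4,4)

Answer: 18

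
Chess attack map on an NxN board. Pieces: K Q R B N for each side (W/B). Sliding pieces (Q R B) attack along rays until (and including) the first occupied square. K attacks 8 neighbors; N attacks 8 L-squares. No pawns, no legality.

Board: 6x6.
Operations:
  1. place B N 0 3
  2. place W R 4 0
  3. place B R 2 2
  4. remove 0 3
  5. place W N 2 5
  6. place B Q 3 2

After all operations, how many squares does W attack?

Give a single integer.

Answer: 13

Derivation:
Op 1: place BN@(0,3)
Op 2: place WR@(4,0)
Op 3: place BR@(2,2)
Op 4: remove (0,3)
Op 5: place WN@(2,5)
Op 6: place BQ@(3,2)
Per-piece attacks for W:
  WN@(2,5): attacks (3,3) (4,4) (1,3) (0,4)
  WR@(4,0): attacks (4,1) (4,2) (4,3) (4,4) (4,5) (5,0) (3,0) (2,0) (1,0) (0,0)
Union (13 distinct): (0,0) (0,4) (1,0) (1,3) (2,0) (3,0) (3,3) (4,1) (4,2) (4,3) (4,4) (4,5) (5,0)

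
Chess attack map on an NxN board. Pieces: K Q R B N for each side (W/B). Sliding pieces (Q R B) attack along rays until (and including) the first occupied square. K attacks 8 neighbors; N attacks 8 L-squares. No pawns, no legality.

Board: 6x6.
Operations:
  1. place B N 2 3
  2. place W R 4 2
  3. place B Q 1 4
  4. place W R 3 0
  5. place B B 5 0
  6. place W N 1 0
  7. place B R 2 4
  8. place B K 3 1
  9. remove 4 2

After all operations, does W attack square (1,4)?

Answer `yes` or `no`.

Op 1: place BN@(2,3)
Op 2: place WR@(4,2)
Op 3: place BQ@(1,4)
Op 4: place WR@(3,0)
Op 5: place BB@(5,0)
Op 6: place WN@(1,0)
Op 7: place BR@(2,4)
Op 8: place BK@(3,1)
Op 9: remove (4,2)
Per-piece attacks for W:
  WN@(1,0): attacks (2,2) (3,1) (0,2)
  WR@(3,0): attacks (3,1) (4,0) (5,0) (2,0) (1,0) [ray(0,1) blocked at (3,1); ray(1,0) blocked at (5,0); ray(-1,0) blocked at (1,0)]
W attacks (1,4): no

Answer: no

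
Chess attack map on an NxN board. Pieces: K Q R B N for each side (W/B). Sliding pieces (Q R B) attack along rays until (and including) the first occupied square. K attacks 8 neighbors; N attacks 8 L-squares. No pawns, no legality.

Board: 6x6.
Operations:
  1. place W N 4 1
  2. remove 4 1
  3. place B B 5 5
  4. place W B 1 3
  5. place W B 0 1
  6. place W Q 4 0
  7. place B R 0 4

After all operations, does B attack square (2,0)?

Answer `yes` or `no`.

Op 1: place WN@(4,1)
Op 2: remove (4,1)
Op 3: place BB@(5,5)
Op 4: place WB@(1,3)
Op 5: place WB@(0,1)
Op 6: place WQ@(4,0)
Op 7: place BR@(0,4)
Per-piece attacks for B:
  BR@(0,4): attacks (0,5) (0,3) (0,2) (0,1) (1,4) (2,4) (3,4) (4,4) (5,4) [ray(0,-1) blocked at (0,1)]
  BB@(5,5): attacks (4,4) (3,3) (2,2) (1,1) (0,0)
B attacks (2,0): no

Answer: no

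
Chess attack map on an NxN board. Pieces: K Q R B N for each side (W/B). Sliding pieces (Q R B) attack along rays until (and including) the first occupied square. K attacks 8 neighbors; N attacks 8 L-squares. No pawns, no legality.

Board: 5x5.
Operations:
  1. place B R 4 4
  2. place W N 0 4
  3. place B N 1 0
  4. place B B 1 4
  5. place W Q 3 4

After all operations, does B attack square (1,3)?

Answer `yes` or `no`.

Answer: no

Derivation:
Op 1: place BR@(4,4)
Op 2: place WN@(0,4)
Op 3: place BN@(1,0)
Op 4: place BB@(1,4)
Op 5: place WQ@(3,4)
Per-piece attacks for B:
  BN@(1,0): attacks (2,2) (3,1) (0,2)
  BB@(1,4): attacks (2,3) (3,2) (4,1) (0,3)
  BR@(4,4): attacks (4,3) (4,2) (4,1) (4,0) (3,4) [ray(-1,0) blocked at (3,4)]
B attacks (1,3): no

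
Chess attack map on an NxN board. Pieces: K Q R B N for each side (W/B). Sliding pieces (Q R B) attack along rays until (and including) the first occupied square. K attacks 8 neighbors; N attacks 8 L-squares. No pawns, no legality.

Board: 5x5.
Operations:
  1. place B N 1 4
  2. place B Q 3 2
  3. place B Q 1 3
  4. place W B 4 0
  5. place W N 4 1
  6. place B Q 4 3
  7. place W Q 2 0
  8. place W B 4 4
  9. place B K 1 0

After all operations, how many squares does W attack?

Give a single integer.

Answer: 15

Derivation:
Op 1: place BN@(1,4)
Op 2: place BQ@(3,2)
Op 3: place BQ@(1,3)
Op 4: place WB@(4,0)
Op 5: place WN@(4,1)
Op 6: place BQ@(4,3)
Op 7: place WQ@(2,0)
Op 8: place WB@(4,4)
Op 9: place BK@(1,0)
Per-piece attacks for W:
  WQ@(2,0): attacks (2,1) (2,2) (2,3) (2,4) (3,0) (4,0) (1,0) (3,1) (4,2) (1,1) (0,2) [ray(1,0) blocked at (4,0); ray(-1,0) blocked at (1,0)]
  WB@(4,0): attacks (3,1) (2,2) (1,3) [ray(-1,1) blocked at (1,3)]
  WN@(4,1): attacks (3,3) (2,2) (2,0)
  WB@(4,4): attacks (3,3) (2,2) (1,1) (0,0)
Union (15 distinct): (0,0) (0,2) (1,0) (1,1) (1,3) (2,0) (2,1) (2,2) (2,3) (2,4) (3,0) (3,1) (3,3) (4,0) (4,2)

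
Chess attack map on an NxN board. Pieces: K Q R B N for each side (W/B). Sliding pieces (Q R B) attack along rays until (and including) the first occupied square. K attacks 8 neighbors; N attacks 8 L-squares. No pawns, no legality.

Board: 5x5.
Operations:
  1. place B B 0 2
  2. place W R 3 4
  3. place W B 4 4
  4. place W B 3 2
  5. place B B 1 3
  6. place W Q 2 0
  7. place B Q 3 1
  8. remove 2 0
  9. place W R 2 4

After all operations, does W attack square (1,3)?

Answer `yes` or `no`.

Answer: no

Derivation:
Op 1: place BB@(0,2)
Op 2: place WR@(3,4)
Op 3: place WB@(4,4)
Op 4: place WB@(3,2)
Op 5: place BB@(1,3)
Op 6: place WQ@(2,0)
Op 7: place BQ@(3,1)
Op 8: remove (2,0)
Op 9: place WR@(2,4)
Per-piece attacks for W:
  WR@(2,4): attacks (2,3) (2,2) (2,1) (2,0) (3,4) (1,4) (0,4) [ray(1,0) blocked at (3,4)]
  WB@(3,2): attacks (4,3) (4,1) (2,3) (1,4) (2,1) (1,0)
  WR@(3,4): attacks (3,3) (3,2) (4,4) (2,4) [ray(0,-1) blocked at (3,2); ray(1,0) blocked at (4,4); ray(-1,0) blocked at (2,4)]
  WB@(4,4): attacks (3,3) (2,2) (1,1) (0,0)
W attacks (1,3): no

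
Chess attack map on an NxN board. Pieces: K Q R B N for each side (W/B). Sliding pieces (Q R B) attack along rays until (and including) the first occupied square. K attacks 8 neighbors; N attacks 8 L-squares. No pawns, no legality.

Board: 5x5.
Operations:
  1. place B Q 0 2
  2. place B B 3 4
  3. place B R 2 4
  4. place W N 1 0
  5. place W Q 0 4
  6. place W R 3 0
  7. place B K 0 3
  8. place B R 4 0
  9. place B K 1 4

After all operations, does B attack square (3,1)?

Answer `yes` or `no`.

Answer: no

Derivation:
Op 1: place BQ@(0,2)
Op 2: place BB@(3,4)
Op 3: place BR@(2,4)
Op 4: place WN@(1,0)
Op 5: place WQ@(0,4)
Op 6: place WR@(3,0)
Op 7: place BK@(0,3)
Op 8: place BR@(4,0)
Op 9: place BK@(1,4)
Per-piece attacks for B:
  BQ@(0,2): attacks (0,3) (0,1) (0,0) (1,2) (2,2) (3,2) (4,2) (1,3) (2,4) (1,1) (2,0) [ray(0,1) blocked at (0,3); ray(1,1) blocked at (2,4)]
  BK@(0,3): attacks (0,4) (0,2) (1,3) (1,4) (1,2)
  BK@(1,4): attacks (1,3) (2,4) (0,4) (2,3) (0,3)
  BR@(2,4): attacks (2,3) (2,2) (2,1) (2,0) (3,4) (1,4) [ray(1,0) blocked at (3,4); ray(-1,0) blocked at (1,4)]
  BB@(3,4): attacks (4,3) (2,3) (1,2) (0,1)
  BR@(4,0): attacks (4,1) (4,2) (4,3) (4,4) (3,0) [ray(-1,0) blocked at (3,0)]
B attacks (3,1): no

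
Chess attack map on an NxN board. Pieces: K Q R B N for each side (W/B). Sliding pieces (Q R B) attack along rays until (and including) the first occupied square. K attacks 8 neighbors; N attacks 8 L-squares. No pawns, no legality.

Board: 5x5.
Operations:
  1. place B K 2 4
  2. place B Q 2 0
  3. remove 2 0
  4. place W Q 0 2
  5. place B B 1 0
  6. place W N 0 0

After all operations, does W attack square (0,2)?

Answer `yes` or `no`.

Answer: no

Derivation:
Op 1: place BK@(2,4)
Op 2: place BQ@(2,0)
Op 3: remove (2,0)
Op 4: place WQ@(0,2)
Op 5: place BB@(1,0)
Op 6: place WN@(0,0)
Per-piece attacks for W:
  WN@(0,0): attacks (1,2) (2,1)
  WQ@(0,2): attacks (0,3) (0,4) (0,1) (0,0) (1,2) (2,2) (3,2) (4,2) (1,3) (2,4) (1,1) (2,0) [ray(0,-1) blocked at (0,0); ray(1,1) blocked at (2,4)]
W attacks (0,2): no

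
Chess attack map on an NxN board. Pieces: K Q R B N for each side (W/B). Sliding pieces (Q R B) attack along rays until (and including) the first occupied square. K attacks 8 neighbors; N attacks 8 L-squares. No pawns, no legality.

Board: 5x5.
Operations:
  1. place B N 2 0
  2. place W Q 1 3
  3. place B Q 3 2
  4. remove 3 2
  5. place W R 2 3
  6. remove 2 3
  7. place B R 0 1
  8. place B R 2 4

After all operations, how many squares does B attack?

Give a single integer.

Answer: 17

Derivation:
Op 1: place BN@(2,0)
Op 2: place WQ@(1,3)
Op 3: place BQ@(3,2)
Op 4: remove (3,2)
Op 5: place WR@(2,3)
Op 6: remove (2,3)
Op 7: place BR@(0,1)
Op 8: place BR@(2,4)
Per-piece attacks for B:
  BR@(0,1): attacks (0,2) (0,3) (0,4) (0,0) (1,1) (2,1) (3,1) (4,1)
  BN@(2,0): attacks (3,2) (4,1) (1,2) (0,1)
  BR@(2,4): attacks (2,3) (2,2) (2,1) (2,0) (3,4) (4,4) (1,4) (0,4) [ray(0,-1) blocked at (2,0)]
Union (17 distinct): (0,0) (0,1) (0,2) (0,3) (0,4) (1,1) (1,2) (1,4) (2,0) (2,1) (2,2) (2,3) (3,1) (3,2) (3,4) (4,1) (4,4)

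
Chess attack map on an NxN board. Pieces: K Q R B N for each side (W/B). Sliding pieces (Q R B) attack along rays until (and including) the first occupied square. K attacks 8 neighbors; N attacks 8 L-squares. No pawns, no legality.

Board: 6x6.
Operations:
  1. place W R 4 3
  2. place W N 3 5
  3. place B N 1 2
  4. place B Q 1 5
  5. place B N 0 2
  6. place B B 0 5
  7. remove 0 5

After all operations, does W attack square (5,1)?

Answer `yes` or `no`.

Answer: no

Derivation:
Op 1: place WR@(4,3)
Op 2: place WN@(3,5)
Op 3: place BN@(1,2)
Op 4: place BQ@(1,5)
Op 5: place BN@(0,2)
Op 6: place BB@(0,5)
Op 7: remove (0,5)
Per-piece attacks for W:
  WN@(3,5): attacks (4,3) (5,4) (2,3) (1,4)
  WR@(4,3): attacks (4,4) (4,5) (4,2) (4,1) (4,0) (5,3) (3,3) (2,3) (1,3) (0,3)
W attacks (5,1): no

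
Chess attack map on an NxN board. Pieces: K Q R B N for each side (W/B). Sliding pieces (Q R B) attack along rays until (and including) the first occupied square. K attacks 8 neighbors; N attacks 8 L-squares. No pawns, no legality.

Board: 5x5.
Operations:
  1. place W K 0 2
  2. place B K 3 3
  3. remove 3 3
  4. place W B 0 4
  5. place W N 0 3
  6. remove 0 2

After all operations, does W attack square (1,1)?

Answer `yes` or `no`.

Op 1: place WK@(0,2)
Op 2: place BK@(3,3)
Op 3: remove (3,3)
Op 4: place WB@(0,4)
Op 5: place WN@(0,3)
Op 6: remove (0,2)
Per-piece attacks for W:
  WN@(0,3): attacks (2,4) (1,1) (2,2)
  WB@(0,4): attacks (1,3) (2,2) (3,1) (4,0)
W attacks (1,1): yes

Answer: yes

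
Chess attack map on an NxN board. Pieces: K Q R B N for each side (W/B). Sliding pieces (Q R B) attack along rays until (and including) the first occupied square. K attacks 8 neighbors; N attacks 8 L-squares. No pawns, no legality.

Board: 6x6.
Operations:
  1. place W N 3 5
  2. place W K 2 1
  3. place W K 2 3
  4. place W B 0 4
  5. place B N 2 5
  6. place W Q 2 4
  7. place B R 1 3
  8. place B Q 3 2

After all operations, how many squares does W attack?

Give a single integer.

Op 1: place WN@(3,5)
Op 2: place WK@(2,1)
Op 3: place WK@(2,3)
Op 4: place WB@(0,4)
Op 5: place BN@(2,5)
Op 6: place WQ@(2,4)
Op 7: place BR@(1,3)
Op 8: place BQ@(3,2)
Per-piece attacks for W:
  WB@(0,4): attacks (1,5) (1,3) [ray(1,-1) blocked at (1,3)]
  WK@(2,1): attacks (2,2) (2,0) (3,1) (1,1) (3,2) (3,0) (1,2) (1,0)
  WK@(2,3): attacks (2,4) (2,2) (3,3) (1,3) (3,4) (3,2) (1,4) (1,2)
  WQ@(2,4): attacks (2,5) (2,3) (3,4) (4,4) (5,4) (1,4) (0,4) (3,5) (3,3) (4,2) (5,1) (1,5) (1,3) [ray(0,1) blocked at (2,5); ray(0,-1) blocked at (2,3); ray(-1,0) blocked at (0,4); ray(1,1) blocked at (3,5); ray(-1,-1) blocked at (1,3)]
  WN@(3,5): attacks (4,3) (5,4) (2,3) (1,4)
Union (23 distinct): (0,4) (1,0) (1,1) (1,2) (1,3) (1,4) (1,5) (2,0) (2,2) (2,3) (2,4) (2,5) (3,0) (3,1) (3,2) (3,3) (3,4) (3,5) (4,2) (4,3) (4,4) (5,1) (5,4)

Answer: 23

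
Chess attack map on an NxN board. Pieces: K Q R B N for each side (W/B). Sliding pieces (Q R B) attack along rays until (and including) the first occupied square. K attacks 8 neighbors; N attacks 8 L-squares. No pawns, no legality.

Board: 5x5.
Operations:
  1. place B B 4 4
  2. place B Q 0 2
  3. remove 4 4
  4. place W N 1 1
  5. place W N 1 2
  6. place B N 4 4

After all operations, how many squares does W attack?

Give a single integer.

Answer: 10

Derivation:
Op 1: place BB@(4,4)
Op 2: place BQ@(0,2)
Op 3: remove (4,4)
Op 4: place WN@(1,1)
Op 5: place WN@(1,2)
Op 6: place BN@(4,4)
Per-piece attacks for W:
  WN@(1,1): attacks (2,3) (3,2) (0,3) (3,0)
  WN@(1,2): attacks (2,4) (3,3) (0,4) (2,0) (3,1) (0,0)
Union (10 distinct): (0,0) (0,3) (0,4) (2,0) (2,3) (2,4) (3,0) (3,1) (3,2) (3,3)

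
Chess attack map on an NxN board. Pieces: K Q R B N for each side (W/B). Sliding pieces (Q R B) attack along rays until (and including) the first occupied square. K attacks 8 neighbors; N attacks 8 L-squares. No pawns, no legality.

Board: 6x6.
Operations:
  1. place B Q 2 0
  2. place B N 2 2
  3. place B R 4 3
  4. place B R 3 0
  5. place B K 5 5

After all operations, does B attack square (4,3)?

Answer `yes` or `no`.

Op 1: place BQ@(2,0)
Op 2: place BN@(2,2)
Op 3: place BR@(4,3)
Op 4: place BR@(3,0)
Op 5: place BK@(5,5)
Per-piece attacks for B:
  BQ@(2,0): attacks (2,1) (2,2) (3,0) (1,0) (0,0) (3,1) (4,2) (5,3) (1,1) (0,2) [ray(0,1) blocked at (2,2); ray(1,0) blocked at (3,0)]
  BN@(2,2): attacks (3,4) (4,3) (1,4) (0,3) (3,0) (4,1) (1,0) (0,1)
  BR@(3,0): attacks (3,1) (3,2) (3,3) (3,4) (3,5) (4,0) (5,0) (2,0) [ray(-1,0) blocked at (2,0)]
  BR@(4,3): attacks (4,4) (4,5) (4,2) (4,1) (4,0) (5,3) (3,3) (2,3) (1,3) (0,3)
  BK@(5,5): attacks (5,4) (4,5) (4,4)
B attacks (4,3): yes

Answer: yes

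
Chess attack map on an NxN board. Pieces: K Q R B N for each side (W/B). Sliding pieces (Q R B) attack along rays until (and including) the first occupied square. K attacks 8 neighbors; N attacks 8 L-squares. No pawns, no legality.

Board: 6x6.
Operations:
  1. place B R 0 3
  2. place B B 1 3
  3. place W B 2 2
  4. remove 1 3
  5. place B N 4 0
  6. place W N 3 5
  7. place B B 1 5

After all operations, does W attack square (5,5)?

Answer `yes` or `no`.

Op 1: place BR@(0,3)
Op 2: place BB@(1,3)
Op 3: place WB@(2,2)
Op 4: remove (1,3)
Op 5: place BN@(4,0)
Op 6: place WN@(3,5)
Op 7: place BB@(1,5)
Per-piece attacks for W:
  WB@(2,2): attacks (3,3) (4,4) (5,5) (3,1) (4,0) (1,3) (0,4) (1,1) (0,0) [ray(1,-1) blocked at (4,0)]
  WN@(3,5): attacks (4,3) (5,4) (2,3) (1,4)
W attacks (5,5): yes

Answer: yes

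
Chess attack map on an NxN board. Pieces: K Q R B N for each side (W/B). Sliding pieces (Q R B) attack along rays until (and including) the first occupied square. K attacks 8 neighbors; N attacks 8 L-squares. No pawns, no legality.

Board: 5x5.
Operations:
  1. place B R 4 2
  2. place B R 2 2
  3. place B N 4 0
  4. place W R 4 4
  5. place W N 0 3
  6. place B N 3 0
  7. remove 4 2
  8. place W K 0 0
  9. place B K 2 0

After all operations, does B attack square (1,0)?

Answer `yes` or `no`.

Answer: yes

Derivation:
Op 1: place BR@(4,2)
Op 2: place BR@(2,2)
Op 3: place BN@(4,0)
Op 4: place WR@(4,4)
Op 5: place WN@(0,3)
Op 6: place BN@(3,0)
Op 7: remove (4,2)
Op 8: place WK@(0,0)
Op 9: place BK@(2,0)
Per-piece attacks for B:
  BK@(2,0): attacks (2,1) (3,0) (1,0) (3,1) (1,1)
  BR@(2,2): attacks (2,3) (2,4) (2,1) (2,0) (3,2) (4,2) (1,2) (0,2) [ray(0,-1) blocked at (2,0)]
  BN@(3,0): attacks (4,2) (2,2) (1,1)
  BN@(4,0): attacks (3,2) (2,1)
B attacks (1,0): yes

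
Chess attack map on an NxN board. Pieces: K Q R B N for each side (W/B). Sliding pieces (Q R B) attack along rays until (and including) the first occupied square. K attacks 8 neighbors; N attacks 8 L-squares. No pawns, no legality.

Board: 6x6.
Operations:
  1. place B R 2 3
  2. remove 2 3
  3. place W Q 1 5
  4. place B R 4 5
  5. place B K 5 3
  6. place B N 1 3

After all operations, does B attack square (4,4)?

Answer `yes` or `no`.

Op 1: place BR@(2,3)
Op 2: remove (2,3)
Op 3: place WQ@(1,5)
Op 4: place BR@(4,5)
Op 5: place BK@(5,3)
Op 6: place BN@(1,3)
Per-piece attacks for B:
  BN@(1,3): attacks (2,5) (3,4) (0,5) (2,1) (3,2) (0,1)
  BR@(4,5): attacks (4,4) (4,3) (4,2) (4,1) (4,0) (5,5) (3,5) (2,5) (1,5) [ray(-1,0) blocked at (1,5)]
  BK@(5,3): attacks (5,4) (5,2) (4,3) (4,4) (4,2)
B attacks (4,4): yes

Answer: yes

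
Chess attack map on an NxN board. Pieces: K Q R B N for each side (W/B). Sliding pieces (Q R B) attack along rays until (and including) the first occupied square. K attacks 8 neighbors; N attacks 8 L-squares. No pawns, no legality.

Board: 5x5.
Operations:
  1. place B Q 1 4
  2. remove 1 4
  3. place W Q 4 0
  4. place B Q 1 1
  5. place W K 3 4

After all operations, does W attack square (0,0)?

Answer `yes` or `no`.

Op 1: place BQ@(1,4)
Op 2: remove (1,4)
Op 3: place WQ@(4,0)
Op 4: place BQ@(1,1)
Op 5: place WK@(3,4)
Per-piece attacks for W:
  WK@(3,4): attacks (3,3) (4,4) (2,4) (4,3) (2,3)
  WQ@(4,0): attacks (4,1) (4,2) (4,3) (4,4) (3,0) (2,0) (1,0) (0,0) (3,1) (2,2) (1,3) (0,4)
W attacks (0,0): yes

Answer: yes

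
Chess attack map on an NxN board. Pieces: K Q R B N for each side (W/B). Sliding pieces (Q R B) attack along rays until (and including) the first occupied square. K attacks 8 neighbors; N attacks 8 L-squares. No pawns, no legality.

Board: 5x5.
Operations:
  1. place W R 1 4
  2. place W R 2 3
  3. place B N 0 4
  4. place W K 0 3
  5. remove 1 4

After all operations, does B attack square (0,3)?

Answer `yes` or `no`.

Op 1: place WR@(1,4)
Op 2: place WR@(2,3)
Op 3: place BN@(0,4)
Op 4: place WK@(0,3)
Op 5: remove (1,4)
Per-piece attacks for B:
  BN@(0,4): attacks (1,2) (2,3)
B attacks (0,3): no

Answer: no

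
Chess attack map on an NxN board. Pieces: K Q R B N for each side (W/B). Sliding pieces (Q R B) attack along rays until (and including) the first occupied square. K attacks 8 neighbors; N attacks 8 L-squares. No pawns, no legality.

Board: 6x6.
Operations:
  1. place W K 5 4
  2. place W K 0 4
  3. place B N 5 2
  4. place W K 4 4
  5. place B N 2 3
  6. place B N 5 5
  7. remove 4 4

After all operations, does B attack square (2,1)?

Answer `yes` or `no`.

Op 1: place WK@(5,4)
Op 2: place WK@(0,4)
Op 3: place BN@(5,2)
Op 4: place WK@(4,4)
Op 5: place BN@(2,3)
Op 6: place BN@(5,5)
Op 7: remove (4,4)
Per-piece attacks for B:
  BN@(2,3): attacks (3,5) (4,4) (1,5) (0,4) (3,1) (4,2) (1,1) (0,2)
  BN@(5,2): attacks (4,4) (3,3) (4,0) (3,1)
  BN@(5,5): attacks (4,3) (3,4)
B attacks (2,1): no

Answer: no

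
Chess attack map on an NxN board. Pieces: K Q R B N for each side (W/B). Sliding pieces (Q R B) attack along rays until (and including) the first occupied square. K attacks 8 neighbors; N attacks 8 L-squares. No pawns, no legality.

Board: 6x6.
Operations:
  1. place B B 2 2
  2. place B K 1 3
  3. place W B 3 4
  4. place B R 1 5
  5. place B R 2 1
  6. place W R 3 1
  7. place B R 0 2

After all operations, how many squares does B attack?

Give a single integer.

Answer: 21

Derivation:
Op 1: place BB@(2,2)
Op 2: place BK@(1,3)
Op 3: place WB@(3,4)
Op 4: place BR@(1,5)
Op 5: place BR@(2,1)
Op 6: place WR@(3,1)
Op 7: place BR@(0,2)
Per-piece attacks for B:
  BR@(0,2): attacks (0,3) (0,4) (0,5) (0,1) (0,0) (1,2) (2,2) [ray(1,0) blocked at (2,2)]
  BK@(1,3): attacks (1,4) (1,2) (2,3) (0,3) (2,4) (2,2) (0,4) (0,2)
  BR@(1,5): attacks (1,4) (1,3) (2,5) (3,5) (4,5) (5,5) (0,5) [ray(0,-1) blocked at (1,3)]
  BR@(2,1): attacks (2,2) (2,0) (3,1) (1,1) (0,1) [ray(0,1) blocked at (2,2); ray(1,0) blocked at (3,1)]
  BB@(2,2): attacks (3,3) (4,4) (5,5) (3,1) (1,3) (1,1) (0,0) [ray(1,-1) blocked at (3,1); ray(-1,1) blocked at (1,3)]
Union (21 distinct): (0,0) (0,1) (0,2) (0,3) (0,4) (0,5) (1,1) (1,2) (1,3) (1,4) (2,0) (2,2) (2,3) (2,4) (2,5) (3,1) (3,3) (3,5) (4,4) (4,5) (5,5)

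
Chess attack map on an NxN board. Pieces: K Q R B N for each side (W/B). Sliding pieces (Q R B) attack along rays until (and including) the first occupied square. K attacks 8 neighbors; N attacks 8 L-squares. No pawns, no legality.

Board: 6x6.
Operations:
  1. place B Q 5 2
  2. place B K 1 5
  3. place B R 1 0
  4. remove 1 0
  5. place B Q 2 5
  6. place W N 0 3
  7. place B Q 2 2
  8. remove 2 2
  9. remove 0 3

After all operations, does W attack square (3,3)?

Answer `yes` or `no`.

Op 1: place BQ@(5,2)
Op 2: place BK@(1,5)
Op 3: place BR@(1,0)
Op 4: remove (1,0)
Op 5: place BQ@(2,5)
Op 6: place WN@(0,3)
Op 7: place BQ@(2,2)
Op 8: remove (2,2)
Op 9: remove (0,3)
Per-piece attacks for W:
W attacks (3,3): no

Answer: no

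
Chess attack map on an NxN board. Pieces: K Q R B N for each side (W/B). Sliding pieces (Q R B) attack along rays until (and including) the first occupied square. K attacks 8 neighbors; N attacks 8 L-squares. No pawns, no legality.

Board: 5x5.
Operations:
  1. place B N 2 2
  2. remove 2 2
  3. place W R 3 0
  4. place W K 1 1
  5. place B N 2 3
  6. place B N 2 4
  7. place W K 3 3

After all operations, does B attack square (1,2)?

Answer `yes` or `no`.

Answer: yes

Derivation:
Op 1: place BN@(2,2)
Op 2: remove (2,2)
Op 3: place WR@(3,0)
Op 4: place WK@(1,1)
Op 5: place BN@(2,3)
Op 6: place BN@(2,4)
Op 7: place WK@(3,3)
Per-piece attacks for B:
  BN@(2,3): attacks (4,4) (0,4) (3,1) (4,2) (1,1) (0,2)
  BN@(2,4): attacks (3,2) (4,3) (1,2) (0,3)
B attacks (1,2): yes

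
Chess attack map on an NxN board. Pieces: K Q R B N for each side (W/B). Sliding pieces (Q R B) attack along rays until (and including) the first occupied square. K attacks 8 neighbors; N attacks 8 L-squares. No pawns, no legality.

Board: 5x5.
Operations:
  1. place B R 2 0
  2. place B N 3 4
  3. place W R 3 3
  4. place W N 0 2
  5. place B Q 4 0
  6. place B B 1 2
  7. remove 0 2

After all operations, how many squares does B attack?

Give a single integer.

Op 1: place BR@(2,0)
Op 2: place BN@(3,4)
Op 3: place WR@(3,3)
Op 4: place WN@(0,2)
Op 5: place BQ@(4,0)
Op 6: place BB@(1,2)
Op 7: remove (0,2)
Per-piece attacks for B:
  BB@(1,2): attacks (2,3) (3,4) (2,1) (3,0) (0,3) (0,1) [ray(1,1) blocked at (3,4)]
  BR@(2,0): attacks (2,1) (2,2) (2,3) (2,4) (3,0) (4,0) (1,0) (0,0) [ray(1,0) blocked at (4,0)]
  BN@(3,4): attacks (4,2) (2,2) (1,3)
  BQ@(4,0): attacks (4,1) (4,2) (4,3) (4,4) (3,0) (2,0) (3,1) (2,2) (1,3) (0,4) [ray(-1,0) blocked at (2,0)]
Union (19 distinct): (0,0) (0,1) (0,3) (0,4) (1,0) (1,3) (2,0) (2,1) (2,2) (2,3) (2,4) (3,0) (3,1) (3,4) (4,0) (4,1) (4,2) (4,3) (4,4)

Answer: 19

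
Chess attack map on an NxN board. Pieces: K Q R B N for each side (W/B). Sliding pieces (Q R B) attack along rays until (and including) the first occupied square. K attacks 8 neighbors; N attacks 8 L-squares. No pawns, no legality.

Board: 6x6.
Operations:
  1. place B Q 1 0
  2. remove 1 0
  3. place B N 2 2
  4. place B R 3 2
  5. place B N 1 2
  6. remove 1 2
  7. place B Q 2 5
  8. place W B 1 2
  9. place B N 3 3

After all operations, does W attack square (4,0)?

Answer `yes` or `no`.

Answer: no

Derivation:
Op 1: place BQ@(1,0)
Op 2: remove (1,0)
Op 3: place BN@(2,2)
Op 4: place BR@(3,2)
Op 5: place BN@(1,2)
Op 6: remove (1,2)
Op 7: place BQ@(2,5)
Op 8: place WB@(1,2)
Op 9: place BN@(3,3)
Per-piece attacks for W:
  WB@(1,2): attacks (2,3) (3,4) (4,5) (2,1) (3,0) (0,3) (0,1)
W attacks (4,0): no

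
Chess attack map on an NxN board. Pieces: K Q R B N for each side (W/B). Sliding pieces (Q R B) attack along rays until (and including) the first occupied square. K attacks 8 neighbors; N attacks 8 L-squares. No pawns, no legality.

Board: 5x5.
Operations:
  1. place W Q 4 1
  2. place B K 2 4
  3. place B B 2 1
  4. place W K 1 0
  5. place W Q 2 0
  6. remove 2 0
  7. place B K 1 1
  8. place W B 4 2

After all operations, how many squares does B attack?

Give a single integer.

Op 1: place WQ@(4,1)
Op 2: place BK@(2,4)
Op 3: place BB@(2,1)
Op 4: place WK@(1,0)
Op 5: place WQ@(2,0)
Op 6: remove (2,0)
Op 7: place BK@(1,1)
Op 8: place WB@(4,2)
Per-piece attacks for B:
  BK@(1,1): attacks (1,2) (1,0) (2,1) (0,1) (2,2) (2,0) (0,2) (0,0)
  BB@(2,1): attacks (3,2) (4,3) (3,0) (1,2) (0,3) (1,0) [ray(-1,-1) blocked at (1,0)]
  BK@(2,4): attacks (2,3) (3,4) (1,4) (3,3) (1,3)
Union (17 distinct): (0,0) (0,1) (0,2) (0,3) (1,0) (1,2) (1,3) (1,4) (2,0) (2,1) (2,2) (2,3) (3,0) (3,2) (3,3) (3,4) (4,3)

Answer: 17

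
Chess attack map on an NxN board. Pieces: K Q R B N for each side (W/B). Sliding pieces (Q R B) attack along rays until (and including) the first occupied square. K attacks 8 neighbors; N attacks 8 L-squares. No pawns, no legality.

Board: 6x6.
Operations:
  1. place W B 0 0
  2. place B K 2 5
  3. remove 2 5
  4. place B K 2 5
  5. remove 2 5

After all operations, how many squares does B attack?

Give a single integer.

Op 1: place WB@(0,0)
Op 2: place BK@(2,5)
Op 3: remove (2,5)
Op 4: place BK@(2,5)
Op 5: remove (2,5)
Per-piece attacks for B:
Union (0 distinct): (none)

Answer: 0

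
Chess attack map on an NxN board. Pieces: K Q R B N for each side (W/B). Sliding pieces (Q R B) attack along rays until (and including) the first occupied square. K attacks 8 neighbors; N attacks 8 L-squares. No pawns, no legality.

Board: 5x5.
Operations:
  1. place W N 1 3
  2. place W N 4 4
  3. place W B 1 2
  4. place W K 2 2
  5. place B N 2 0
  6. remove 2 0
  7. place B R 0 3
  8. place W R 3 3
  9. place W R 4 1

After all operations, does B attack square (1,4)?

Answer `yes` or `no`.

Answer: no

Derivation:
Op 1: place WN@(1,3)
Op 2: place WN@(4,4)
Op 3: place WB@(1,2)
Op 4: place WK@(2,2)
Op 5: place BN@(2,0)
Op 6: remove (2,0)
Op 7: place BR@(0,3)
Op 8: place WR@(3,3)
Op 9: place WR@(4,1)
Per-piece attacks for B:
  BR@(0,3): attacks (0,4) (0,2) (0,1) (0,0) (1,3) [ray(1,0) blocked at (1,3)]
B attacks (1,4): no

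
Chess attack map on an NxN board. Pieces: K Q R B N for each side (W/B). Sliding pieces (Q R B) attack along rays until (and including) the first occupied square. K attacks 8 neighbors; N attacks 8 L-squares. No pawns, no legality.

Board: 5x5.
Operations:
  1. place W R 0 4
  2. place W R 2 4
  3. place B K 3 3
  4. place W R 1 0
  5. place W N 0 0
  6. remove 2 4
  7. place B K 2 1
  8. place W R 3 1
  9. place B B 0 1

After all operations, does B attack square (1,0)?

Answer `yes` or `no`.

Answer: yes

Derivation:
Op 1: place WR@(0,4)
Op 2: place WR@(2,4)
Op 3: place BK@(3,3)
Op 4: place WR@(1,0)
Op 5: place WN@(0,0)
Op 6: remove (2,4)
Op 7: place BK@(2,1)
Op 8: place WR@(3,1)
Op 9: place BB@(0,1)
Per-piece attacks for B:
  BB@(0,1): attacks (1,2) (2,3) (3,4) (1,0) [ray(1,-1) blocked at (1,0)]
  BK@(2,1): attacks (2,2) (2,0) (3,1) (1,1) (3,2) (3,0) (1,2) (1,0)
  BK@(3,3): attacks (3,4) (3,2) (4,3) (2,3) (4,4) (4,2) (2,4) (2,2)
B attacks (1,0): yes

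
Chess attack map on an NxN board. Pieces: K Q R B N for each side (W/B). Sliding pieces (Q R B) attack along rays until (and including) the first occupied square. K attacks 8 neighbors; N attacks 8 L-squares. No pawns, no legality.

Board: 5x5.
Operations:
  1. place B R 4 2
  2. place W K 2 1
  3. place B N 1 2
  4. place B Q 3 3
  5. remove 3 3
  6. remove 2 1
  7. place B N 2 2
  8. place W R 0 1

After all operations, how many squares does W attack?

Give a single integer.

Op 1: place BR@(4,2)
Op 2: place WK@(2,1)
Op 3: place BN@(1,2)
Op 4: place BQ@(3,3)
Op 5: remove (3,3)
Op 6: remove (2,1)
Op 7: place BN@(2,2)
Op 8: place WR@(0,1)
Per-piece attacks for W:
  WR@(0,1): attacks (0,2) (0,3) (0,4) (0,0) (1,1) (2,1) (3,1) (4,1)
Union (8 distinct): (0,0) (0,2) (0,3) (0,4) (1,1) (2,1) (3,1) (4,1)

Answer: 8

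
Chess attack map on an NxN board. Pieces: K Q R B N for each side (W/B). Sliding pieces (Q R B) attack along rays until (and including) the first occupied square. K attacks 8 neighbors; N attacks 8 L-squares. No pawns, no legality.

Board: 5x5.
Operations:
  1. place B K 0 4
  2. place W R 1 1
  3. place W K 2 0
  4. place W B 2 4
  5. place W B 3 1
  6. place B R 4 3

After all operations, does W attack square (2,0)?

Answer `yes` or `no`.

Answer: yes

Derivation:
Op 1: place BK@(0,4)
Op 2: place WR@(1,1)
Op 3: place WK@(2,0)
Op 4: place WB@(2,4)
Op 5: place WB@(3,1)
Op 6: place BR@(4,3)
Per-piece attacks for W:
  WR@(1,1): attacks (1,2) (1,3) (1,4) (1,0) (2,1) (3,1) (0,1) [ray(1,0) blocked at (3,1)]
  WK@(2,0): attacks (2,1) (3,0) (1,0) (3,1) (1,1)
  WB@(2,4): attacks (3,3) (4,2) (1,3) (0,2)
  WB@(3,1): attacks (4,2) (4,0) (2,2) (1,3) (0,4) (2,0) [ray(-1,1) blocked at (0,4); ray(-1,-1) blocked at (2,0)]
W attacks (2,0): yes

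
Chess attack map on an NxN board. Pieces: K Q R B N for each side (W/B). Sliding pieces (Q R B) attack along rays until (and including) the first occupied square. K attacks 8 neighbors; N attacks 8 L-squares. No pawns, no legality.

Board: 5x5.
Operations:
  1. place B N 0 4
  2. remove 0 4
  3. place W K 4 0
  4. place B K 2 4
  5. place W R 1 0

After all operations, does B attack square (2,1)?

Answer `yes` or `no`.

Op 1: place BN@(0,4)
Op 2: remove (0,4)
Op 3: place WK@(4,0)
Op 4: place BK@(2,4)
Op 5: place WR@(1,0)
Per-piece attacks for B:
  BK@(2,4): attacks (2,3) (3,4) (1,4) (3,3) (1,3)
B attacks (2,1): no

Answer: no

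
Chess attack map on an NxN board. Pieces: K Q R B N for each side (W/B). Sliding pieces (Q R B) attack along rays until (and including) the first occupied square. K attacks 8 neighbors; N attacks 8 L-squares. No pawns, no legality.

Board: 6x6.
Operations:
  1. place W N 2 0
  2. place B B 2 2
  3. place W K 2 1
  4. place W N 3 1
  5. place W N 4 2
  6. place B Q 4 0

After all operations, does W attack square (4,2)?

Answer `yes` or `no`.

Answer: no

Derivation:
Op 1: place WN@(2,0)
Op 2: place BB@(2,2)
Op 3: place WK@(2,1)
Op 4: place WN@(3,1)
Op 5: place WN@(4,2)
Op 6: place BQ@(4,0)
Per-piece attacks for W:
  WN@(2,0): attacks (3,2) (4,1) (1,2) (0,1)
  WK@(2,1): attacks (2,2) (2,0) (3,1) (1,1) (3,2) (3,0) (1,2) (1,0)
  WN@(3,1): attacks (4,3) (5,2) (2,3) (1,2) (5,0) (1,0)
  WN@(4,2): attacks (5,4) (3,4) (2,3) (5,0) (3,0) (2,1)
W attacks (4,2): no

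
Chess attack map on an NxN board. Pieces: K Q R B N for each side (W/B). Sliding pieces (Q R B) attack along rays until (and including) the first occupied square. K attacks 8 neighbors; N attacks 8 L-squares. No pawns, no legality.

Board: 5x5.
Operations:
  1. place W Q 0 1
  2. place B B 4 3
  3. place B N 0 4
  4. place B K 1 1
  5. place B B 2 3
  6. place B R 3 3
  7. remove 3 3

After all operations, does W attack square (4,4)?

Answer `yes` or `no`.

Answer: no

Derivation:
Op 1: place WQ@(0,1)
Op 2: place BB@(4,3)
Op 3: place BN@(0,4)
Op 4: place BK@(1,1)
Op 5: place BB@(2,3)
Op 6: place BR@(3,3)
Op 7: remove (3,3)
Per-piece attacks for W:
  WQ@(0,1): attacks (0,2) (0,3) (0,4) (0,0) (1,1) (1,2) (2,3) (1,0) [ray(0,1) blocked at (0,4); ray(1,0) blocked at (1,1); ray(1,1) blocked at (2,3)]
W attacks (4,4): no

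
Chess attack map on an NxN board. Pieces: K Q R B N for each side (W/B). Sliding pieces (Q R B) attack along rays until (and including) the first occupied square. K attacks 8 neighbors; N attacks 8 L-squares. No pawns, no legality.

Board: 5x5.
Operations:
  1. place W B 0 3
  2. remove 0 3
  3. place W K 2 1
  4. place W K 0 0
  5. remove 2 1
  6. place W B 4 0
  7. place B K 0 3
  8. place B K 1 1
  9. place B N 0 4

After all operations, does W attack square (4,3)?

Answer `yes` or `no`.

Op 1: place WB@(0,3)
Op 2: remove (0,3)
Op 3: place WK@(2,1)
Op 4: place WK@(0,0)
Op 5: remove (2,1)
Op 6: place WB@(4,0)
Op 7: place BK@(0,3)
Op 8: place BK@(1,1)
Op 9: place BN@(0,4)
Per-piece attacks for W:
  WK@(0,0): attacks (0,1) (1,0) (1,1)
  WB@(4,0): attacks (3,1) (2,2) (1,3) (0,4) [ray(-1,1) blocked at (0,4)]
W attacks (4,3): no

Answer: no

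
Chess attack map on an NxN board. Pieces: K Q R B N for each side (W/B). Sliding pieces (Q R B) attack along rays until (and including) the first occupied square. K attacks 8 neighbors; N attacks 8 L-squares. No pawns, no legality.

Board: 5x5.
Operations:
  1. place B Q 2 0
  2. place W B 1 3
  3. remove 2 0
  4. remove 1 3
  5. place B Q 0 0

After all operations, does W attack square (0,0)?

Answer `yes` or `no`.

Answer: no

Derivation:
Op 1: place BQ@(2,0)
Op 2: place WB@(1,3)
Op 3: remove (2,0)
Op 4: remove (1,3)
Op 5: place BQ@(0,0)
Per-piece attacks for W:
W attacks (0,0): no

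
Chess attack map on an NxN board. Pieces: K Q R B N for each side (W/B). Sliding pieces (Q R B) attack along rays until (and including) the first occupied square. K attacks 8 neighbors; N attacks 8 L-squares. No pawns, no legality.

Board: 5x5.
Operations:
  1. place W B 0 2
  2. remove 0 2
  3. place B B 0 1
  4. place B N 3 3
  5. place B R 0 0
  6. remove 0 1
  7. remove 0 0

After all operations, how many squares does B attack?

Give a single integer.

Op 1: place WB@(0,2)
Op 2: remove (0,2)
Op 3: place BB@(0,1)
Op 4: place BN@(3,3)
Op 5: place BR@(0,0)
Op 6: remove (0,1)
Op 7: remove (0,0)
Per-piece attacks for B:
  BN@(3,3): attacks (1,4) (4,1) (2,1) (1,2)
Union (4 distinct): (1,2) (1,4) (2,1) (4,1)

Answer: 4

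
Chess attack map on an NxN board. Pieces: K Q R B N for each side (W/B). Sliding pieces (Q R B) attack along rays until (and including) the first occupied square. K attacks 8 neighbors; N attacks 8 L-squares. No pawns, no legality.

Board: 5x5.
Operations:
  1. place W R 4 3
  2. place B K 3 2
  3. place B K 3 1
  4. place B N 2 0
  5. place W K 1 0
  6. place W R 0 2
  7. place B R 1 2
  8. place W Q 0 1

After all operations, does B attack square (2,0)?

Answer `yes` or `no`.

Op 1: place WR@(4,3)
Op 2: place BK@(3,2)
Op 3: place BK@(3,1)
Op 4: place BN@(2,0)
Op 5: place WK@(1,0)
Op 6: place WR@(0,2)
Op 7: place BR@(1,2)
Op 8: place WQ@(0,1)
Per-piece attacks for B:
  BR@(1,2): attacks (1,3) (1,4) (1,1) (1,0) (2,2) (3,2) (0,2) [ray(0,-1) blocked at (1,0); ray(1,0) blocked at (3,2); ray(-1,0) blocked at (0,2)]
  BN@(2,0): attacks (3,2) (4,1) (1,2) (0,1)
  BK@(3,1): attacks (3,2) (3,0) (4,1) (2,1) (4,2) (4,0) (2,2) (2,0)
  BK@(3,2): attacks (3,3) (3,1) (4,2) (2,2) (4,3) (4,1) (2,3) (2,1)
B attacks (2,0): yes

Answer: yes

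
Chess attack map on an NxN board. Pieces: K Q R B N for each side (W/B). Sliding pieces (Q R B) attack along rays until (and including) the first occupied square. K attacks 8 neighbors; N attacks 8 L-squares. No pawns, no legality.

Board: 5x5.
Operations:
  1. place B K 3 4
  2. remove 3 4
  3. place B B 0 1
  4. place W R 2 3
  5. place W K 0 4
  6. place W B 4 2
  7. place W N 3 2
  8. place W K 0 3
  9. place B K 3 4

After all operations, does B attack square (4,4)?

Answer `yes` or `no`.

Answer: yes

Derivation:
Op 1: place BK@(3,4)
Op 2: remove (3,4)
Op 3: place BB@(0,1)
Op 4: place WR@(2,3)
Op 5: place WK@(0,4)
Op 6: place WB@(4,2)
Op 7: place WN@(3,2)
Op 8: place WK@(0,3)
Op 9: place BK@(3,4)
Per-piece attacks for B:
  BB@(0,1): attacks (1,2) (2,3) (1,0) [ray(1,1) blocked at (2,3)]
  BK@(3,4): attacks (3,3) (4,4) (2,4) (4,3) (2,3)
B attacks (4,4): yes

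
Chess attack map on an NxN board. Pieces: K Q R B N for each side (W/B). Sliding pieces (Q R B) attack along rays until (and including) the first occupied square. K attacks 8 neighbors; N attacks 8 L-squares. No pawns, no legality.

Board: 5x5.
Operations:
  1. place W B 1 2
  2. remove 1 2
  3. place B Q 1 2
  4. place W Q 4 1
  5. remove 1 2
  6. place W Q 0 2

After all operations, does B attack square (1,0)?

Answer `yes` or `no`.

Op 1: place WB@(1,2)
Op 2: remove (1,2)
Op 3: place BQ@(1,2)
Op 4: place WQ@(4,1)
Op 5: remove (1,2)
Op 6: place WQ@(0,2)
Per-piece attacks for B:
B attacks (1,0): no

Answer: no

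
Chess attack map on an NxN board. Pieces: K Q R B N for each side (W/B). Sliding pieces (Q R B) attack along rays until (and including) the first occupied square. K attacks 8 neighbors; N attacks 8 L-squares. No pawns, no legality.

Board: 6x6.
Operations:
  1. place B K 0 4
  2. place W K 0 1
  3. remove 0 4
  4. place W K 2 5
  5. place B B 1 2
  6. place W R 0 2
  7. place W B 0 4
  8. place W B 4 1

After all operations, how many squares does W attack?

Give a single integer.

Answer: 23

Derivation:
Op 1: place BK@(0,4)
Op 2: place WK@(0,1)
Op 3: remove (0,4)
Op 4: place WK@(2,5)
Op 5: place BB@(1,2)
Op 6: place WR@(0,2)
Op 7: place WB@(0,4)
Op 8: place WB@(4,1)
Per-piece attacks for W:
  WK@(0,1): attacks (0,2) (0,0) (1,1) (1,2) (1,0)
  WR@(0,2): attacks (0,3) (0,4) (0,1) (1,2) [ray(0,1) blocked at (0,4); ray(0,-1) blocked at (0,1); ray(1,0) blocked at (1,2)]
  WB@(0,4): attacks (1,5) (1,3) (2,2) (3,1) (4,0)
  WK@(2,5): attacks (2,4) (3,5) (1,5) (3,4) (1,4)
  WB@(4,1): attacks (5,2) (5,0) (3,2) (2,3) (1,4) (0,5) (3,0)
Union (23 distinct): (0,0) (0,1) (0,2) (0,3) (0,4) (0,5) (1,0) (1,1) (1,2) (1,3) (1,4) (1,5) (2,2) (2,3) (2,4) (3,0) (3,1) (3,2) (3,4) (3,5) (4,0) (5,0) (5,2)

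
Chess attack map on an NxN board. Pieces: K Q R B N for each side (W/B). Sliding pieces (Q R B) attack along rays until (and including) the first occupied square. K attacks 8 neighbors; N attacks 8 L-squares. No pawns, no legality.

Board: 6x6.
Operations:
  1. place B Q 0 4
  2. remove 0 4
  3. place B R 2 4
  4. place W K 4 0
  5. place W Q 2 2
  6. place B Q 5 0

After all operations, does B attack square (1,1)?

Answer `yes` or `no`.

Op 1: place BQ@(0,4)
Op 2: remove (0,4)
Op 3: place BR@(2,4)
Op 4: place WK@(4,0)
Op 5: place WQ@(2,2)
Op 6: place BQ@(5,0)
Per-piece attacks for B:
  BR@(2,4): attacks (2,5) (2,3) (2,2) (3,4) (4,4) (5,4) (1,4) (0,4) [ray(0,-1) blocked at (2,2)]
  BQ@(5,0): attacks (5,1) (5,2) (5,3) (5,4) (5,5) (4,0) (4,1) (3,2) (2,3) (1,4) (0,5) [ray(-1,0) blocked at (4,0)]
B attacks (1,1): no

Answer: no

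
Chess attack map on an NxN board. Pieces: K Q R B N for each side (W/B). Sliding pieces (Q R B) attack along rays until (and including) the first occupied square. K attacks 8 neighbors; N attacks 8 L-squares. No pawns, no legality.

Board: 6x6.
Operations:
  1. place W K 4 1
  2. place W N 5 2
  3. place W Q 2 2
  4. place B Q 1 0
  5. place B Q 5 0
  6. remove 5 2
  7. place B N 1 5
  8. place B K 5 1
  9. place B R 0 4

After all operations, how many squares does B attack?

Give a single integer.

Op 1: place WK@(4,1)
Op 2: place WN@(5,2)
Op 3: place WQ@(2,2)
Op 4: place BQ@(1,0)
Op 5: place BQ@(5,0)
Op 6: remove (5,2)
Op 7: place BN@(1,5)
Op 8: place BK@(5,1)
Op 9: place BR@(0,4)
Per-piece attacks for B:
  BR@(0,4): attacks (0,5) (0,3) (0,2) (0,1) (0,0) (1,4) (2,4) (3,4) (4,4) (5,4)
  BQ@(1,0): attacks (1,1) (1,2) (1,3) (1,4) (1,5) (2,0) (3,0) (4,0) (5,0) (0,0) (2,1) (3,2) (4,3) (5,4) (0,1) [ray(0,1) blocked at (1,5); ray(1,0) blocked at (5,0)]
  BN@(1,5): attacks (2,3) (3,4) (0,3)
  BQ@(5,0): attacks (5,1) (4,0) (3,0) (2,0) (1,0) (4,1) [ray(0,1) blocked at (5,1); ray(-1,0) blocked at (1,0); ray(-1,1) blocked at (4,1)]
  BK@(5,1): attacks (5,2) (5,0) (4,1) (4,2) (4,0)
Union (27 distinct): (0,0) (0,1) (0,2) (0,3) (0,5) (1,0) (1,1) (1,2) (1,3) (1,4) (1,5) (2,0) (2,1) (2,3) (2,4) (3,0) (3,2) (3,4) (4,0) (4,1) (4,2) (4,3) (4,4) (5,0) (5,1) (5,2) (5,4)

Answer: 27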